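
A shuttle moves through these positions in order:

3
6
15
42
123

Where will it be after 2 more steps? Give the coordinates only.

1095

Consecutive displacements +3, +9, +27, +81 scale by a factor of 3 each step.
step 5: 123 + 243 → 366
step 6: 366 + 729 → 1095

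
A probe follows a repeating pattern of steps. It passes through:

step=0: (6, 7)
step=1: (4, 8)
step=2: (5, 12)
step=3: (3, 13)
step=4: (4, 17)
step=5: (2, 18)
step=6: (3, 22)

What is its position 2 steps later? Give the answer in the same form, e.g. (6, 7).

The moves between consecutive positions are (-2, +1), (+1, +4), (-2, +1), (+1, +4), (-2, +1), (+1, +4); they repeat the 2-cycle [(-2, +1), (+1, +4)].
step 7: apply (-2, +1) → (1, 23)
step 8: apply (+1, +4) → (2, 27)

(2, 27)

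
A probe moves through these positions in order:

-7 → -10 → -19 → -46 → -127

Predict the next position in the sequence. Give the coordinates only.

Step-to-step displacements: -3, -9, -27, -81; each is 3× the previous.
step 5: -127 − 243 → -370

-370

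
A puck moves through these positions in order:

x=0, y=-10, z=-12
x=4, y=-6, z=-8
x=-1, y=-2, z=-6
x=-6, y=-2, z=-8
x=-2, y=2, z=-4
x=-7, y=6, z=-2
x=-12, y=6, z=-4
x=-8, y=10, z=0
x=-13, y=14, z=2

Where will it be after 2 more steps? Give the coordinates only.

Step-to-step displacements: (+4, +4, +4), (-5, +4, +2), (-5, +0, -2), (+4, +4, +4), (-5, +4, +2), (-5, +0, -2), (+4, +4, +4), (-5, +4, +2) — a repeating cycle of length 3.
step 9: apply (-5, +0, -2) → x=-18, y=14, z=0
step 10: apply (+4, +4, +4) → x=-14, y=18, z=4

x=-14, y=18, z=4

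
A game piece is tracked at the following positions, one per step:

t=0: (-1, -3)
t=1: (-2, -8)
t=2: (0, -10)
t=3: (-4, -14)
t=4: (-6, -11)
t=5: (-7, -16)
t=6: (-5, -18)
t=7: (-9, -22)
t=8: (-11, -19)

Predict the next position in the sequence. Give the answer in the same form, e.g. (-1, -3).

Step-to-step displacements: (-1, -5), (+2, -2), (-4, -4), (-2, +3), (-1, -5), (+2, -2), (-4, -4), (-2, +3) — a repeating cycle of length 4.
step 9: apply (-1, -5) → (-12, -24)

(-12, -24)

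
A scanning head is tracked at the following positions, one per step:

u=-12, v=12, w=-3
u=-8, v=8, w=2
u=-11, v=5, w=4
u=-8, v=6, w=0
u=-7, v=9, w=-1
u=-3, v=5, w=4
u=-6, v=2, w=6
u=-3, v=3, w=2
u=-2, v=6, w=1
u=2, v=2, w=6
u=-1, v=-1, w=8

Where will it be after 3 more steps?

u=7, v=-1, w=8

The moves between consecutive positions are (+4, -4, +5), (-3, -3, +2), (+3, +1, -4), (+1, +3, -1), (+4, -4, +5), (-3, -3, +2), (+3, +1, -4), (+1, +3, -1), (+4, -4, +5), (-3, -3, +2); they repeat the 4-cycle [(+4, -4, +5), (-3, -3, +2), (+3, +1, -4), (+1, +3, -1)].
step 11: apply (+3, +1, -4) → u=2, v=0, w=4
step 12: apply (+1, +3, -1) → u=3, v=3, w=3
step 13: apply (+4, -4, +5) → u=7, v=-1, w=8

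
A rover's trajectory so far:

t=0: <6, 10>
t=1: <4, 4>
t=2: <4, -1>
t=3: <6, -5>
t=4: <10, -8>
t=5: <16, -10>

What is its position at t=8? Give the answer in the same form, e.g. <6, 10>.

Successive displacements: <-2, -6>, <+0, -5>, <+2, -4>, <+4, -3>, <+6, -2> — each changes by <+2, +1>.
step 6: <16, -10> + <+8, -1> → <24, -11>
step 7: <24, -11> + <+10, +0> → <34, -11>
step 8: <34, -11> + <+12, +1> → <46, -10>

<46, -10>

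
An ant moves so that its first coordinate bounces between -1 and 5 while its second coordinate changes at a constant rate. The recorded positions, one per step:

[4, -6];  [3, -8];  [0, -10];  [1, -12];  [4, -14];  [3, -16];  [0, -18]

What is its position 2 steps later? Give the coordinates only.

The first coordinate reflects between -1 and 5, moving 3 per step.
  step 7: 0 → 1
  step 8: 1 → 4
The second coordinate changes by -2 each step: at step 8 it is -22.

[4, -22]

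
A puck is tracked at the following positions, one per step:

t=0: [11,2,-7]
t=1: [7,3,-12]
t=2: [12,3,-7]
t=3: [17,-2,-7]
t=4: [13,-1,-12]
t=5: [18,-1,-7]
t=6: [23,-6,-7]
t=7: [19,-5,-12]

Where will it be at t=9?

[29,-10,-7]

Step-to-step displacements: [-4,+1,-5], [+5,+0,+5], [+5,-5,+0], [-4,+1,-5], [+5,+0,+5], [+5,-5,+0], [-4,+1,-5] — a repeating cycle of length 3.
step 8: apply [+5,+0,+5] → [24,-5,-7]
step 9: apply [+5,-5,+0] → [29,-10,-7]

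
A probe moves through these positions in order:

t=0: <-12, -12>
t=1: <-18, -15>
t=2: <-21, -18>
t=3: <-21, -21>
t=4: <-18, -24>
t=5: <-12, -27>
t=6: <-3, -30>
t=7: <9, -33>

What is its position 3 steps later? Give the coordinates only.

Successive displacements: <-6, -3>, <-3, -3>, <+0, -3>, <+3, -3>, <+6, -3>, <+9, -3>, <+12, -3> — each changes by <+3, +0>.
step 8: <9, -33> + <+15, -3> → <24, -36>
step 9: <24, -36> + <+18, -3> → <42, -39>
step 10: <42, -39> + <+21, -3> → <63, -42>

<63, -42>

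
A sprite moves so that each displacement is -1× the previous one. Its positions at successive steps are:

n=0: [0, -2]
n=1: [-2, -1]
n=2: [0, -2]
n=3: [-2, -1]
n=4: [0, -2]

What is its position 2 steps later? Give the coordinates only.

Consecutive displacements [-2, +1], [+2, -1], [-2, +1], [+2, -1] scale by a factor of -1 each step.
step 5: [0, -2] + [-2, +1] → [-2, -1]
step 6: [-2, -1] + [+2, -1] → [0, -2]

[0, -2]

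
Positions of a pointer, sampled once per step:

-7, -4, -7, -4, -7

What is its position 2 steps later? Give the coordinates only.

-7

Step-to-step displacements: +3, -3, +3, -3; each is -1× the previous.
step 5: -7 + 3 → -4
step 6: -4 − 3 → -7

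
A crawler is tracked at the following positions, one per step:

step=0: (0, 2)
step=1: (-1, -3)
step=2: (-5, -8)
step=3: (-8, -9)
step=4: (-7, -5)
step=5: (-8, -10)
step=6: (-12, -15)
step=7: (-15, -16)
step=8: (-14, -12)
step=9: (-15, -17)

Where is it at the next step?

(-19, -22)

Step-to-step displacements: (-1, -5), (-4, -5), (-3, -1), (+1, +4), (-1, -5), (-4, -5), (-3, -1), (+1, +4), (-1, -5) — a repeating cycle of length 4.
step 10: apply (-4, -5) → (-19, -22)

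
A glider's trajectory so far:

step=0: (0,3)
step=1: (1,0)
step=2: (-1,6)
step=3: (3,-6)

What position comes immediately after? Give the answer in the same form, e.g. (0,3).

(-5,18)

Step-to-step displacements: (+1,-3), (-2,+6), (+4,-12); each is -2× the previous.
step 4: (3,-6) + (-8,+24) → (-5,18)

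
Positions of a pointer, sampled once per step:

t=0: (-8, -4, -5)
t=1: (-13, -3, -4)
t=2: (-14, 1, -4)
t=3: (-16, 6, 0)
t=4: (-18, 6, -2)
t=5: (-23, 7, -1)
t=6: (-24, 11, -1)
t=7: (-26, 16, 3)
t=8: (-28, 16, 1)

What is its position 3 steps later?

Differencing gives (-5, +1, +1), (-1, +4, +0), (-2, +5, +4), (-2, +0, -2), (-5, +1, +1), (-1, +4, +0), (-2, +5, +4), (-2, +0, -2). This is the pattern (-5, +1, +1), (-1, +4, +0), (-2, +5, +4), (-2, +0, -2) repeated.
step 9: apply (-5, +1, +1) → (-33, 17, 2)
step 10: apply (-1, +4, +0) → (-34, 21, 2)
step 11: apply (-2, +5, +4) → (-36, 26, 6)

(-36, 26, 6)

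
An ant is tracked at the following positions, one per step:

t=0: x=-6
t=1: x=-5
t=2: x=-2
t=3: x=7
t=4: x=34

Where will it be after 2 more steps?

The jumps are +1, +3, +9, +27 — a geometric progression with ratio 3.
step 5: 34 + 81 → x=115
step 6: 115 + 243 → x=358

x=358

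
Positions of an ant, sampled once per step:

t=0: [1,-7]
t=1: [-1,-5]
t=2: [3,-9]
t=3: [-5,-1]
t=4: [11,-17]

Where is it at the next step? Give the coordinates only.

The jumps are [-2,+2], [+4,-4], [-8,+8], [+16,-16] — a geometric progression with ratio -2.
step 5: [11,-17] + [-32,+32] → [-21,15]

[-21,15]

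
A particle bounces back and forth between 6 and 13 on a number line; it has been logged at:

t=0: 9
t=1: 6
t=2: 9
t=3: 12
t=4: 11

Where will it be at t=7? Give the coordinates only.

The value reflects between 6 and 13, moving 3 per step.
  step 5: 11 → 8
  step 6: 8 → 7
  step 7: 7 → 10

10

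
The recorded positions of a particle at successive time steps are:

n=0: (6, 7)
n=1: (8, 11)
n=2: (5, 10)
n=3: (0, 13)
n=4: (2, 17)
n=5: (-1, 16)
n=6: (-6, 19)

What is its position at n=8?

(-7, 22)

The moves between consecutive positions are (+2, +4), (-3, -1), (-5, +3), (+2, +4), (-3, -1), (-5, +3); they repeat the 3-cycle [(+2, +4), (-3, -1), (-5, +3)].
step 7: apply (+2, +4) → (-4, 23)
step 8: apply (-3, -1) → (-7, 22)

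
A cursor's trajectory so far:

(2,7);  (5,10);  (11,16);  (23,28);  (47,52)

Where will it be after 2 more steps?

(191,196)

Consecutive displacements (+3,+3), (+6,+6), (+12,+12), (+24,+24) scale by a factor of 2 each step.
step 5: (47,52) + (+48,+48) → (95,100)
step 6: (95,100) + (+96,+96) → (191,196)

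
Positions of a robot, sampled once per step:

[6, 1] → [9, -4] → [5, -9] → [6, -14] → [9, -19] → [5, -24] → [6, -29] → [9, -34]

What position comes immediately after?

The first coordinate repeats the cycle [6, 9, 5] with period 3; step 8 mod 3 = 2, giving 5.
The second coordinate changes by -5 each step, so at step 8 it is 1 + 8·(-5) = -39.

[5, -39]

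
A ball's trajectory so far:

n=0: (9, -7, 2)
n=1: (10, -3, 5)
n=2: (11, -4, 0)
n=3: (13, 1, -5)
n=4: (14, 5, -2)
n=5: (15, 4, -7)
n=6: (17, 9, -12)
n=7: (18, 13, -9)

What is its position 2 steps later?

(21, 17, -19)

The moves between consecutive positions are (+1, +4, +3), (+1, -1, -5), (+2, +5, -5), (+1, +4, +3), (+1, -1, -5), (+2, +5, -5), (+1, +4, +3); they repeat the 3-cycle [(+1, +4, +3), (+1, -1, -5), (+2, +5, -5)].
step 8: apply (+1, -1, -5) → (19, 12, -14)
step 9: apply (+2, +5, -5) → (21, 17, -19)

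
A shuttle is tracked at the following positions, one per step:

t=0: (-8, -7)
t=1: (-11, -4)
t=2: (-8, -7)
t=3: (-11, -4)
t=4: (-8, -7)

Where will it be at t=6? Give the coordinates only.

Consecutive displacements (-3, +3), (+3, -3), (-3, +3), (+3, -3) scale by a factor of -1 each step.
step 5: (-8, -7) + (-3, +3) → (-11, -4)
step 6: (-11, -4) + (+3, -3) → (-8, -7)

(-8, -7)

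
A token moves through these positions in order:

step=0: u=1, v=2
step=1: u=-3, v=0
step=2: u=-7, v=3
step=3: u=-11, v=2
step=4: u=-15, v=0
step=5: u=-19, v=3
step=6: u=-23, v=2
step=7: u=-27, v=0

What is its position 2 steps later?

U: linear, -4 per step → -35 at step 9.
V: cycles through 2, 0, 3 every 3 steps. Step 9 lands at position 0 of the cycle → 2.

u=-35, v=2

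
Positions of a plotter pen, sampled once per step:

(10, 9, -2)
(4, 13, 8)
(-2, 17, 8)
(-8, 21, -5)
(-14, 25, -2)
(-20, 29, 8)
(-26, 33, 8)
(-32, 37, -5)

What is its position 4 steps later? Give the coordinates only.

(-56, 53, -5)

The first coordinate changes by -6 each step, so at step 11 it is 10 + 11·(-6) = -56.
The second coordinate changes by +4 each step, so at step 11 it is 9 + 11·(4) = 53.
The third coordinate repeats the cycle [-2, 8, 8, -5] with period 4; step 11 mod 4 = 3, giving -5.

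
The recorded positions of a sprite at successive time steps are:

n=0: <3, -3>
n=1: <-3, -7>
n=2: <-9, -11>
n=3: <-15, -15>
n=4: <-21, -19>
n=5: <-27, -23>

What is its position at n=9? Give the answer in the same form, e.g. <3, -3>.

<-51, -39>

Each step adds <-6, -4> to the position.
step 6: <-27, -23> + <-6, -4> → <-33, -27>
step 7: <-33, -27> + <-6, -4> → <-39, -31>
step 8: <-39, -31> + <-6, -4> → <-45, -35>
step 9: <-45, -35> + <-6, -4> → <-51, -39>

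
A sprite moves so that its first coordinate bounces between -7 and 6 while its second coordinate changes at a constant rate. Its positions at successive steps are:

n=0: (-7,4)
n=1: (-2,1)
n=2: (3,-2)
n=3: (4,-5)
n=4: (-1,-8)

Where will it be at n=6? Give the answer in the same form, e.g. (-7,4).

(-3,-14)

The first coordinate reflects between -7 and 6, moving 5 per step.
  step 5: -1 → -6
  step 6: -6 → -3
The second coordinate changes by -3 each step: at step 6 it is -14.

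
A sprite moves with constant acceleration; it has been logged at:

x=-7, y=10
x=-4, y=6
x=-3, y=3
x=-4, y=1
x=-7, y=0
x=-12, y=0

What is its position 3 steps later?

First differences are (+3,-4), (+1,-3), (-1,-2), (-3,-1), (-5,+0); their common second difference is (-2,+1) (constant acceleration).
step 6: x=-12, y=0 + (-7,+1) → x=-19, y=1
step 7: x=-19, y=1 + (-9,+2) → x=-28, y=3
step 8: x=-28, y=3 + (-11,+3) → x=-39, y=6

x=-39, y=6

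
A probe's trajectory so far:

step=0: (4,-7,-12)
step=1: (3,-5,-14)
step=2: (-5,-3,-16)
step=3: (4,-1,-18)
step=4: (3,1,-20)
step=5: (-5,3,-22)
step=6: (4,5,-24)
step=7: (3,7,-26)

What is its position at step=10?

First: cycles through 4, 3, -5 every 3 steps. Step 10 lands at position 1 of the cycle → 3.
Second: linear, +2 per step → 13 at step 10.
Third: linear, -2 per step → -32 at step 10.

(3,13,-32)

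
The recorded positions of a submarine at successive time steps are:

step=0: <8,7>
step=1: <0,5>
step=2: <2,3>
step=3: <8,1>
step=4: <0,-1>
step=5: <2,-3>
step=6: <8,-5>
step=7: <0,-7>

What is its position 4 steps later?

<2,-15>

First: cycles through 8, 0, 2 every 3 steps. Step 11 lands at position 2 of the cycle → 2.
Second: linear, -2 per step → -15 at step 11.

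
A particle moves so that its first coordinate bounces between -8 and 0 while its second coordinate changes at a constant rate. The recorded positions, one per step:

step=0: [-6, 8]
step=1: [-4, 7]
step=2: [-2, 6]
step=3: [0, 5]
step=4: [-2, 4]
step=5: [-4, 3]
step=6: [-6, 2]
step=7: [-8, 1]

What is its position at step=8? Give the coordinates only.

[-6, 0]

The first coordinate reflects between -8 and 0, moving 2 per step.
  step 8: -8 → -6
The second coordinate changes by -1 each step: at step 8 it is 0.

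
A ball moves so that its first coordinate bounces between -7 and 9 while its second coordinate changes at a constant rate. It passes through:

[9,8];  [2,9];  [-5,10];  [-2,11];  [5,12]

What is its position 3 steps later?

The first coordinate travels 7 per step and bounces off the walls at -7 and 9.
  step 5: 5 → 6
  step 6: 6 → -1
  step 7: -1 → -6
The second coordinate changes by +1 each step: at step 7 it is 15.

[-6,15]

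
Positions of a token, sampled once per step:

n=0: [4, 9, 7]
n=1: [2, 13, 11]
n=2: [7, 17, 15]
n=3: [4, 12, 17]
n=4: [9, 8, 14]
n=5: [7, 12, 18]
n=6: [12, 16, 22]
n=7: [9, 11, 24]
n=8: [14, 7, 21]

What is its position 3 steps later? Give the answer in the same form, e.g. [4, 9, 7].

[14, 10, 31]

The moves between consecutive positions are [-2, +4, +4], [+5, +4, +4], [-3, -5, +2], [+5, -4, -3], [-2, +4, +4], [+5, +4, +4], [-3, -5, +2], [+5, -4, -3]; they repeat the 4-cycle [[-2, +4, +4], [+5, +4, +4], [-3, -5, +2], [+5, -4, -3]].
step 9: apply [-2, +4, +4] → [12, 11, 25]
step 10: apply [+5, +4, +4] → [17, 15, 29]
step 11: apply [-3, -5, +2] → [14, 10, 31]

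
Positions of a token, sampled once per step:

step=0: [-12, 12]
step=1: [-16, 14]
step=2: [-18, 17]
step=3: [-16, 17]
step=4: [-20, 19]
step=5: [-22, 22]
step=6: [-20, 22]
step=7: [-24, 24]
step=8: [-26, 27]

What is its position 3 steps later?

[-30, 32]

The moves between consecutive positions are [-4, +2], [-2, +3], [+2, +0], [-4, +2], [-2, +3], [+2, +0], [-4, +2], [-2, +3]; they repeat the 3-cycle [[-4, +2], [-2, +3], [+2, +0]].
step 9: apply [+2, +0] → [-24, 27]
step 10: apply [-4, +2] → [-28, 29]
step 11: apply [-2, +3] → [-30, 32]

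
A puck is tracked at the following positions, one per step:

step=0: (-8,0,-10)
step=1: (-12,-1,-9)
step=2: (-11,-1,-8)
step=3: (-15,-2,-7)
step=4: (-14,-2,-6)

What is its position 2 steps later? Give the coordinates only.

The moves between consecutive positions are (-4,-1,+1), (+1,+0,+1), (-4,-1,+1), (+1,+0,+1); they repeat the 2-cycle [(-4,-1,+1), (+1,+0,+1)].
step 5: apply (-4,-1,+1) → (-18,-3,-5)
step 6: apply (+1,+0,+1) → (-17,-3,-4)

(-17,-3,-4)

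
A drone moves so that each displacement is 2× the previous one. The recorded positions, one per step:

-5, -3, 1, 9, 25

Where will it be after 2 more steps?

121

Consecutive displacements +2, +4, +8, +16 scale by a factor of 2 each step.
step 5: 25 + 32 → 57
step 6: 57 + 64 → 121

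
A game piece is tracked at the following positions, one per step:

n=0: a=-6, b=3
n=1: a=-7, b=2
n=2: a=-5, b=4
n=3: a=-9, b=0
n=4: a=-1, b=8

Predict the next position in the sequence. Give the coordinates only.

The jumps are (-1, -1), (+2, +2), (-4, -4), (+8, +8) — a geometric progression with ratio -2.
step 5: a=-1, b=8 + (-16, -16) → a=-17, b=-8

a=-17, b=-8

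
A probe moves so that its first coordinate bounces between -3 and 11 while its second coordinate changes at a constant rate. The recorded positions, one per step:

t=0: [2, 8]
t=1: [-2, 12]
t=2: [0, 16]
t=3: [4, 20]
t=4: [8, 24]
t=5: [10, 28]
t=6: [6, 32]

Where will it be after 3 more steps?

[0, 44]

The first coordinate reflects between -3 and 11, moving 4 per step.
  step 7: 6 → 2
  step 8: 2 → -2
  step 9: -2 → 0
The second coordinate changes by +4 each step: at step 9 it is 44.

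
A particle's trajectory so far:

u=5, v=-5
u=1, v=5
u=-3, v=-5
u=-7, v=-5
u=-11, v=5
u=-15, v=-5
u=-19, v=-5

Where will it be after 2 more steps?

U: linear, -4 per step → -27 at step 8.
V: cycles through -5, 5, -5 every 3 steps. Step 8 lands at position 2 of the cycle → -5.

u=-27, v=-5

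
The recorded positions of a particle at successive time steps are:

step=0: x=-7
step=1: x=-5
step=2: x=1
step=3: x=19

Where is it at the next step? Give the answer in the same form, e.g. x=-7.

The jumps are +2, +6, +18 — a geometric progression with ratio 3.
step 4: 19 + 54 → x=73

x=73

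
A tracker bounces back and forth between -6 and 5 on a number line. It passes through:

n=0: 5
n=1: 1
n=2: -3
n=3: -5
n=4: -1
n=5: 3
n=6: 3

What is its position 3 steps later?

The value travels 4 per step and bounces off the walls at -6 and 5.
  step 7: 3 → -1
  step 8: -1 → -5
  step 9: -5 → -3

-3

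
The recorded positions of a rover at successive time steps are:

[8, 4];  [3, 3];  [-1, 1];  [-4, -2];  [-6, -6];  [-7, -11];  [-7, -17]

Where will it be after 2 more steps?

[-4, -32]

First differences are [-5, -1], [-4, -2], [-3, -3], [-2, -4], [-1, -5], [+0, -6]; their common second difference is [+1, -1] (constant acceleration).
step 7: [-7, -17] + [+1, -7] → [-6, -24]
step 8: [-6, -24] + [+2, -8] → [-4, -32]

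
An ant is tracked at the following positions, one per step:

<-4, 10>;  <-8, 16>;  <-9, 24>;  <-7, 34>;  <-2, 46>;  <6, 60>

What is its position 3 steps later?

First differences are <-4, +6>, <-1, +8>, <+2, +10>, <+5, +12>, <+8, +14>; their common second difference is <+3, +2> (constant acceleration).
step 6: <6, 60> + <+11, +16> → <17, 76>
step 7: <17, 76> + <+14, +18> → <31, 94>
step 8: <31, 94> + <+17, +20> → <48, 114>

<48, 114>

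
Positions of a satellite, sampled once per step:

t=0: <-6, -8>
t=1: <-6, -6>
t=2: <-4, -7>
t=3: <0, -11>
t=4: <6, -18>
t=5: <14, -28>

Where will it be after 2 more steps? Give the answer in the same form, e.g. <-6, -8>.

<36, -57>

First differences are <+0, +2>, <+2, -1>, <+4, -4>, <+6, -7>, <+8, -10>; their common second difference is <+2, -3> (constant acceleration).
step 6: <14, -28> + <+10, -13> → <24, -41>
step 7: <24, -41> + <+12, -16> → <36, -57>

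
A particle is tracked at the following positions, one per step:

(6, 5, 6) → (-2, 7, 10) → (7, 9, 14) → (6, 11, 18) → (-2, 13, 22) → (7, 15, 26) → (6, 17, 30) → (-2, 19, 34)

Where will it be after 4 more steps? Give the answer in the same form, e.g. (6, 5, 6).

(7, 27, 50)

The first coordinate repeats the cycle [6, -2, 7] with period 3; step 11 mod 3 = 2, giving 7.
The second coordinate changes by +2 each step, so at step 11 it is 5 + 11·(2) = 27.
The third coordinate changes by +4 each step, so at step 11 it is 6 + 11·(4) = 50.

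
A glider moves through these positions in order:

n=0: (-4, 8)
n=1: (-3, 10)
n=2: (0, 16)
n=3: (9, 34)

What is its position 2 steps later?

(117, 250)

The jumps are (+1, +2), (+3, +6), (+9, +18) — a geometric progression with ratio 3.
step 4: (9, 34) + (+27, +54) → (36, 88)
step 5: (36, 88) + (+81, +162) → (117, 250)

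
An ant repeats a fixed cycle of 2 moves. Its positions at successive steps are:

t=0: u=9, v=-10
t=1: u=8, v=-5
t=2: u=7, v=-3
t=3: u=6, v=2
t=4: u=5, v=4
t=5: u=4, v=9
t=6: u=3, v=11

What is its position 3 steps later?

The moves between consecutive positions are (-1, +5), (-1, +2), (-1, +5), (-1, +2), (-1, +5), (-1, +2); they repeat the 2-cycle [(-1, +5), (-1, +2)].
step 7: apply (-1, +5) → u=2, v=16
step 8: apply (-1, +2) → u=1, v=18
step 9: apply (-1, +5) → u=0, v=23

u=0, v=23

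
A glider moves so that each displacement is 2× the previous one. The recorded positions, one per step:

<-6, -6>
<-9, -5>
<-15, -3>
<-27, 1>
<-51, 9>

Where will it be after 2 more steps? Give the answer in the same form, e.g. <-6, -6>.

<-195, 57>

Consecutive displacements <-3, +1>, <-6, +2>, <-12, +4>, <-24, +8> scale by a factor of 2 each step.
step 5: <-51, 9> + <-48, +16> → <-99, 25>
step 6: <-99, 25> + <-96, +32> → <-195, 57>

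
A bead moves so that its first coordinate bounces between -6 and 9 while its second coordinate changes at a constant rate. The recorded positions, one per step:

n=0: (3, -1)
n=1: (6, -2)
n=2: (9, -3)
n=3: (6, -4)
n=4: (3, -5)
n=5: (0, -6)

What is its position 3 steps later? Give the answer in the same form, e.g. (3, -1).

(-3, -9)

The first coordinate travels 3 per step and bounces off the walls at -6 and 9.
  step 6: 0 → -3
  step 7: -3 → -6
  step 8: -6 → -3
The second coordinate changes by -1 each step: at step 8 it is -9.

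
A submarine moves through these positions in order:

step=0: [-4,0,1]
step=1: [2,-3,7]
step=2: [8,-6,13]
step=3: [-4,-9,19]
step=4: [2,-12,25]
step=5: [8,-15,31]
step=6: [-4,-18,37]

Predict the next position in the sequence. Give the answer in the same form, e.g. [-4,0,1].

[2,-21,43]

First: cycles through -4, 2, 8 every 3 steps. Step 7 lands at position 1 of the cycle → 2.
Second: linear, -3 per step → -21 at step 7.
Third: linear, +6 per step → 43 at step 7.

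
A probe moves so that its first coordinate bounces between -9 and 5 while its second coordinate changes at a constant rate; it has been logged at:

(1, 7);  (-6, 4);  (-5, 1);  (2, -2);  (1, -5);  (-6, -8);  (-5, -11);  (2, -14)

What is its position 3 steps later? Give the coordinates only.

(-5, -23)

The first coordinate travels 7 per step and bounces off the walls at -9 and 5.
  step 8: 2 → 1
  step 9: 1 → -6
  step 10: -6 → -5
The second coordinate changes by -3 each step: at step 10 it is -23.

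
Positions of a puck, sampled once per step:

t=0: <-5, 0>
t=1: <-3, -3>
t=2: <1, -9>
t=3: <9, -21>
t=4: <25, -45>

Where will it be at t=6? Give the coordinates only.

The jumps are <+2, -3>, <+4, -6>, <+8, -12>, <+16, -24> — a geometric progression with ratio 2.
step 5: <25, -45> + <+32, -48> → <57, -93>
step 6: <57, -93> + <+64, -96> → <121, -189>

<121, -189>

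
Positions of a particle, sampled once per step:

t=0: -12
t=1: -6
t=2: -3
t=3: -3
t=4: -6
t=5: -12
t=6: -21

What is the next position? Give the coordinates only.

First differences are +6, +3, +0, -3, -6, -9; their common second difference is -3 (constant acceleration).
step 7: -21 − 12 → -33

-33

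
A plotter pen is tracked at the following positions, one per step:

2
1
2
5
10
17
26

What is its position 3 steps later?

65

First differences are -1, +1, +3, +5, +7, +9; their common second difference is +2 (constant acceleration).
step 7: 26 + 11 → 37
step 8: 37 + 13 → 50
step 9: 50 + 15 → 65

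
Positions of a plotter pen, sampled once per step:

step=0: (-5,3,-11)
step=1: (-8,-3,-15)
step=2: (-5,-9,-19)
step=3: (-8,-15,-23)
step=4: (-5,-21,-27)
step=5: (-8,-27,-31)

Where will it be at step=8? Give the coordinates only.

First: cycles through -5, -8 every 2 steps. Step 8 lands at position 0 of the cycle → -5.
Second: linear, -6 per step → -45 at step 8.
Third: linear, -4 per step → -43 at step 8.

(-5,-45,-43)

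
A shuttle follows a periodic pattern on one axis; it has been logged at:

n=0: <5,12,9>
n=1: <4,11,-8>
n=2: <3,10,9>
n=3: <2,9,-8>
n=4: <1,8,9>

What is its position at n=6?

First: linear, -1 per step → -1 at step 6.
Second: linear, -1 per step → 6 at step 6.
Third: cycles through 9, -8 every 2 steps. Step 6 lands at position 0 of the cycle → 9.

<-1,6,9>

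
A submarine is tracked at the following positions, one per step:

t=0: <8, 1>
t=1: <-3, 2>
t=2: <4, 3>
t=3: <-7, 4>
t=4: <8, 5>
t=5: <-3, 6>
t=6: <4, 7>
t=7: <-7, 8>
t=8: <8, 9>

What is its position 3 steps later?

First: cycles through 8, -3, 4, -7 every 4 steps. Step 11 lands at position 3 of the cycle → -7.
Second: linear, +1 per step → 12 at step 11.

<-7, 12>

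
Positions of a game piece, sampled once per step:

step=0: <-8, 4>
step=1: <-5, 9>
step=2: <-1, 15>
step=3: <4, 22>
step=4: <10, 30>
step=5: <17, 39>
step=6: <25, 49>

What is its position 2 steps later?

<44, 72>

Taking differences between consecutive positions: <+3, +5>, <+4, +6>, <+5, +7>, <+6, +8>, <+7, +9>, <+8, +10>. These grow by <+1, +1> each step.
step 7: <25, 49> + <+9, +11> → <34, 60>
step 8: <34, 60> + <+10, +12> → <44, 72>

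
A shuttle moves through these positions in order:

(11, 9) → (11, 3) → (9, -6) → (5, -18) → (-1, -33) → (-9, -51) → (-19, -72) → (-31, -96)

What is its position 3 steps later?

(-79, -186)

Successive displacements: (+0, -6), (-2, -9), (-4, -12), (-6, -15), (-8, -18), (-10, -21), (-12, -24) — each changes by (-2, -3).
step 8: (-31, -96) + (-14, -27) → (-45, -123)
step 9: (-45, -123) + (-16, -30) → (-61, -153)
step 10: (-61, -153) + (-18, -33) → (-79, -186)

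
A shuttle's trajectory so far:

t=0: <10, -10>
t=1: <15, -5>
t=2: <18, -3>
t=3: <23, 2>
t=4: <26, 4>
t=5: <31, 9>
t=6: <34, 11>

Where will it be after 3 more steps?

Differencing gives <+5, +5>, <+3, +2>, <+5, +5>, <+3, +2>, <+5, +5>, <+3, +2>. This is the pattern <+5, +5>, <+3, +2> repeated.
step 7: apply <+5, +5> → <39, 16>
step 8: apply <+3, +2> → <42, 18>
step 9: apply <+5, +5> → <47, 23>

<47, 23>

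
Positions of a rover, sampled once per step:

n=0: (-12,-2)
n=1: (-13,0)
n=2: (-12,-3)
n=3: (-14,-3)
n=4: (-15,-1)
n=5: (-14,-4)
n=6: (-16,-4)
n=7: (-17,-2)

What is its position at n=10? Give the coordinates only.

(-19,-3)

Step-to-step displacements: (-1,+2), (+1,-3), (-2,+0), (-1,+2), (+1,-3), (-2,+0), (-1,+2) — a repeating cycle of length 3.
step 8: apply (+1,-3) → (-16,-5)
step 9: apply (-2,+0) → (-18,-5)
step 10: apply (-1,+2) → (-19,-3)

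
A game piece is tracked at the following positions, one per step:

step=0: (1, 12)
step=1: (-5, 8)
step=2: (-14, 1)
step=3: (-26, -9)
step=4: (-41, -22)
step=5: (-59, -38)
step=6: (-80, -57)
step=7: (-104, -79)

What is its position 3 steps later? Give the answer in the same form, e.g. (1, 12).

(-194, -163)

First differences are (-6, -4), (-9, -7), (-12, -10), (-15, -13), (-18, -16), (-21, -19), (-24, -22); their common second difference is (-3, -3) (constant acceleration).
step 8: (-104, -79) + (-27, -25) → (-131, -104)
step 9: (-131, -104) + (-30, -28) → (-161, -132)
step 10: (-161, -132) + (-33, -31) → (-194, -163)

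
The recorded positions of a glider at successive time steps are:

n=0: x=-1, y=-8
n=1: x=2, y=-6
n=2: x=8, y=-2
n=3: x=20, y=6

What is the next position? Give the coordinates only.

Consecutive displacements (+3, +2), (+6, +4), (+12, +8) scale by a factor of 2 each step.
step 4: x=20, y=6 + (+24, +16) → x=44, y=22

x=44, y=22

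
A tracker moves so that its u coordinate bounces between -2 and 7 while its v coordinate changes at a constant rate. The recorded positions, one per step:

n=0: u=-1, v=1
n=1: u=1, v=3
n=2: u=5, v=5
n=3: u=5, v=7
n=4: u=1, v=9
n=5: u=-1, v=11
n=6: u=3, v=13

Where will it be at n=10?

u=1, v=21

The u coordinate travels 4 per step and bounces off the walls at -2 and 7.
  step 7: 3 → 7
  step 8: 7 → 3
  step 9: 3 → -1
  step 10: -1 → 1
The v coordinate changes by +2 each step: at step 10 it is 21.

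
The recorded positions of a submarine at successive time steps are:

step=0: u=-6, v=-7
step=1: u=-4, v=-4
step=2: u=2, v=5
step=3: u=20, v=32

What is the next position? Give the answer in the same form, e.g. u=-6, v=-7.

u=74, v=113

The jumps are (+2, +3), (+6, +9), (+18, +27) — a geometric progression with ratio 3.
step 4: u=20, v=32 + (+54, +81) → u=74, v=113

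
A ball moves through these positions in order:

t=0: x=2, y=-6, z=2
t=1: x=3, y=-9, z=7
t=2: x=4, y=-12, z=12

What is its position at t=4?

x=6, y=-18, z=22

Each step adds (+1,-3,+5) to the position.
step 3: x=4, y=-12, z=12 + (+1,-3,+5) → x=5, y=-15, z=17
step 4: x=5, y=-15, z=17 + (+1,-3,+5) → x=6, y=-18, z=22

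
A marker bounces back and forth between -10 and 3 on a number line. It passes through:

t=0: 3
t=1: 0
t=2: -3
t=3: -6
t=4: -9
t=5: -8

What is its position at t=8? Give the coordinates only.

The value reflects between -10 and 3, moving 3 per step.
  step 6: -8 → -5
  step 7: -5 → -2
  step 8: -2 → 1

1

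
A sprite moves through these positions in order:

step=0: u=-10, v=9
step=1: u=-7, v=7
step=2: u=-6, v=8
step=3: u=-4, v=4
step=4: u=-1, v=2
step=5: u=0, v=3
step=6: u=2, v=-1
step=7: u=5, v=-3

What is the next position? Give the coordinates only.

Differencing gives (+3,-2), (+1,+1), (+2,-4), (+3,-2), (+1,+1), (+2,-4), (+3,-2). This is the pattern (+3,-2), (+1,+1), (+2,-4) repeated.
step 8: apply (+1,+1) → u=6, v=-2

u=6, v=-2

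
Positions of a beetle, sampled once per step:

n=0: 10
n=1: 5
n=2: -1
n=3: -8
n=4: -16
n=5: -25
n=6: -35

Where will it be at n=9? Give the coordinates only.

-71

Taking differences between consecutive positions: -5, -6, -7, -8, -9, -10. These grow by -1 each step.
step 7: -35 − 11 → -46
step 8: -46 − 12 → -58
step 9: -58 − 13 → -71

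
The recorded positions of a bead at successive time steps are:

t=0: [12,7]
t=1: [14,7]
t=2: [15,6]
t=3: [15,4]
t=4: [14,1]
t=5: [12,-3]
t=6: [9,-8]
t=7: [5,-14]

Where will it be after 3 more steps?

Successive displacements: [+2,+0], [+1,-1], [+0,-2], [-1,-3], [-2,-4], [-3,-5], [-4,-6] — each changes by [-1,-1].
step 8: [5,-14] + [-5,-7] → [0,-21]
step 9: [0,-21] + [-6,-8] → [-6,-29]
step 10: [-6,-29] + [-7,-9] → [-13,-38]

[-13,-38]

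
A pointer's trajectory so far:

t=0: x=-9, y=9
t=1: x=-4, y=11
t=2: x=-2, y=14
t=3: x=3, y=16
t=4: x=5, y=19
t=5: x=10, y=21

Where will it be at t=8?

Differencing gives (+5, +2), (+2, +3), (+5, +2), (+2, +3), (+5, +2). This is the pattern (+5, +2), (+2, +3) repeated.
step 6: apply (+2, +3) → x=12, y=24
step 7: apply (+5, +2) → x=17, y=26
step 8: apply (+2, +3) → x=19, y=29

x=19, y=29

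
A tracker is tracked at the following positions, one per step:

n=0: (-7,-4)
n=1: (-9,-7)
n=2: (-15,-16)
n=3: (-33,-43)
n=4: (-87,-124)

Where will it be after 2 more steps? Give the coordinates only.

The jumps are (-2,-3), (-6,-9), (-18,-27), (-54,-81) — a geometric progression with ratio 3.
step 5: (-87,-124) + (-162,-243) → (-249,-367)
step 6: (-249,-367) + (-486,-729) → (-735,-1096)

(-735,-1096)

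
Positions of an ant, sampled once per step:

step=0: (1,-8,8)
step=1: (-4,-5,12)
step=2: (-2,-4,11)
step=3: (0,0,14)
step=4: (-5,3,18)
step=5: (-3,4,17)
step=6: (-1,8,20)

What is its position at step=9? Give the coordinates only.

Step-to-step displacements: (-5,+3,+4), (+2,+1,-1), (+2,+4,+3), (-5,+3,+4), (+2,+1,-1), (+2,+4,+3) — a repeating cycle of length 3.
step 7: apply (-5,+3,+4) → (-6,11,24)
step 8: apply (+2,+1,-1) → (-4,12,23)
step 9: apply (+2,+4,+3) → (-2,16,26)

(-2,16,26)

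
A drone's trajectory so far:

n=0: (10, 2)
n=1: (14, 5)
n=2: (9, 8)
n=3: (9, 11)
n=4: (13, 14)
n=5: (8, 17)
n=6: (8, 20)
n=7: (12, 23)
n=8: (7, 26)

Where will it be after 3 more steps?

The moves between consecutive positions are (+4, +3), (-5, +3), (+0, +3), (+4, +3), (-5, +3), (+0, +3), (+4, +3), (-5, +3); they repeat the 3-cycle [(+4, +3), (-5, +3), (+0, +3)].
step 9: apply (+0, +3) → (7, 29)
step 10: apply (+4, +3) → (11, 32)
step 11: apply (-5, +3) → (6, 35)

(6, 35)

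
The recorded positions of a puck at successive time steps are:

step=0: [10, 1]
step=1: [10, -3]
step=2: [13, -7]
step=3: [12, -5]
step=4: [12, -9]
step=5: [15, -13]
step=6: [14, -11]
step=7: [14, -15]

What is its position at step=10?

[16, -21]

Step-to-step displacements: [+0, -4], [+3, -4], [-1, +2], [+0, -4], [+3, -4], [-1, +2], [+0, -4] — a repeating cycle of length 3.
step 8: apply [+3, -4] → [17, -19]
step 9: apply [-1, +2] → [16, -17]
step 10: apply [+0, -4] → [16, -21]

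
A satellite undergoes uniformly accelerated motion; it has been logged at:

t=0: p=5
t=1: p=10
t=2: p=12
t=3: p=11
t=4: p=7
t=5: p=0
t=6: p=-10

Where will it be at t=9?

p=-58

First differences are +5, +2, -1, -4, -7, -10; their common second difference is -3 (constant acceleration).
step 7: -10 − 13 → p=-23
step 8: -23 − 16 → p=-39
step 9: -39 − 19 → p=-58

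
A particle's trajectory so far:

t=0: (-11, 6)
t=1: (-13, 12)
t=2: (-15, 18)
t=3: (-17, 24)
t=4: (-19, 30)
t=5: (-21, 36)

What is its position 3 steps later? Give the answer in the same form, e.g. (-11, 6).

(-27, 54)

Each step adds (-2, +6) to the position.
step 6: (-21, 36) + (-2, +6) → (-23, 42)
step 7: (-23, 42) + (-2, +6) → (-25, 48)
step 8: (-25, 48) + (-2, +6) → (-27, 54)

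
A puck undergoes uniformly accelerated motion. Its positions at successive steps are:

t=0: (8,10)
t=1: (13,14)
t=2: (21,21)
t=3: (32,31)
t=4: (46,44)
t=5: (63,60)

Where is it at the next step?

First differences are (+5,+4), (+8,+7), (+11,+10), (+14,+13), (+17,+16); their common second difference is (+3,+3) (constant acceleration).
step 6: (63,60) + (+20,+19) → (83,79)

(83,79)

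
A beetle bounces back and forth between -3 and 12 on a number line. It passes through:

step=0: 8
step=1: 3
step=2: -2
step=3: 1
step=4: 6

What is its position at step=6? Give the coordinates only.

8

The value reflects between -3 and 12, moving 5 per step.
  step 5: 6 → 11
  step 6: 11 → 8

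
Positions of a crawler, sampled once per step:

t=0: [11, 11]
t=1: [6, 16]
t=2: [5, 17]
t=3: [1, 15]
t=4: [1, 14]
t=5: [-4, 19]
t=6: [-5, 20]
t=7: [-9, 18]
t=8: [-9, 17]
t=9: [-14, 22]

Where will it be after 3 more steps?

Differencing gives [-5, +5], [-1, +1], [-4, -2], [+0, -1], [-5, +5], [-1, +1], [-4, -2], [+0, -1], [-5, +5]. This is the pattern [-5, +5], [-1, +1], [-4, -2], [+0, -1] repeated.
step 10: apply [-1, +1] → [-15, 23]
step 11: apply [-4, -2] → [-19, 21]
step 12: apply [+0, -1] → [-19, 20]

[-19, 20]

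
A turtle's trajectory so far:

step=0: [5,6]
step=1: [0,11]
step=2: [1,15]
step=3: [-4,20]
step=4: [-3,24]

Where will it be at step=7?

The moves between consecutive positions are [-5,+5], [+1,+4], [-5,+5], [+1,+4]; they repeat the 2-cycle [[-5,+5], [+1,+4]].
step 5: apply [-5,+5] → [-8,29]
step 6: apply [+1,+4] → [-7,33]
step 7: apply [-5,+5] → [-12,38]

[-12,38]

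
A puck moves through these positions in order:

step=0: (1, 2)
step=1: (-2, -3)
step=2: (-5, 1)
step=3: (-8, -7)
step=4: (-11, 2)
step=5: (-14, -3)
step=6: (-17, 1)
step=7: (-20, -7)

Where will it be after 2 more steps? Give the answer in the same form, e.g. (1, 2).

First: linear, -3 per step → -26 at step 9.
Second: cycles through 2, -3, 1, -7 every 4 steps. Step 9 lands at position 1 of the cycle → -3.

(-26, -3)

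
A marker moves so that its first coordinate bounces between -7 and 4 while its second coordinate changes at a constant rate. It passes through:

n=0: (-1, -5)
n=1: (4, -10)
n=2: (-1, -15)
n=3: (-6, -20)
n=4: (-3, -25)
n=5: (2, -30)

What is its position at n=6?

The first coordinate travels 5 per step and bounces off the walls at -7 and 4.
  step 6: 2 → 1
The second coordinate changes by -5 each step: at step 6 it is -35.

(1, -35)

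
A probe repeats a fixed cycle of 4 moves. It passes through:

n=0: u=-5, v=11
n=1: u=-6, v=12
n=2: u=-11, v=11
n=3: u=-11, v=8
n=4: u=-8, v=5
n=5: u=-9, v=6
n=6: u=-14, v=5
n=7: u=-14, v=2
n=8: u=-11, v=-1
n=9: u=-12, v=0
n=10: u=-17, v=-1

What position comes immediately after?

Step-to-step displacements: (-1,+1), (-5,-1), (+0,-3), (+3,-3), (-1,+1), (-5,-1), (+0,-3), (+3,-3), (-1,+1), (-5,-1) — a repeating cycle of length 4.
step 11: apply (+0,-3) → u=-17, v=-4

u=-17, v=-4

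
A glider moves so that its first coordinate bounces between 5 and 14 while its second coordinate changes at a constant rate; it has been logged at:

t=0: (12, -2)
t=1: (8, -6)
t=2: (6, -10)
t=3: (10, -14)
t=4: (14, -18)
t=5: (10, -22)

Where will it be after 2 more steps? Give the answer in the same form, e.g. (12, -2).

The first coordinate travels 4 per step and bounces off the walls at 5 and 14.
  step 6: 10 → 6
  step 7: 6 → 8
The second coordinate changes by -4 each step: at step 7 it is -30.

(8, -30)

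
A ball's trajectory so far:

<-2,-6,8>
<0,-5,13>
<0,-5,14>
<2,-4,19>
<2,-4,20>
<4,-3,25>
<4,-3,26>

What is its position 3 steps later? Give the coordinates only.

Step-to-step displacements: <+2,+1,+5>, <+0,+0,+1>, <+2,+1,+5>, <+0,+0,+1>, <+2,+1,+5>, <+0,+0,+1> — a repeating cycle of length 2.
step 7: apply <+2,+1,+5> → <6,-2,31>
step 8: apply <+0,+0,+1> → <6,-2,32>
step 9: apply <+2,+1,+5> → <8,-1,37>

<8,-1,37>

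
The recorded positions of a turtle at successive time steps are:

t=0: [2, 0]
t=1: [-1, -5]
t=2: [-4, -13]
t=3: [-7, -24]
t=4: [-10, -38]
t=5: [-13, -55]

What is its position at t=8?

[-22, -124]

First differences are [-3, -5], [-3, -8], [-3, -11], [-3, -14], [-3, -17]; their common second difference is [+0, -3] (constant acceleration).
step 6: [-13, -55] + [-3, -20] → [-16, -75]
step 7: [-16, -75] + [-3, -23] → [-19, -98]
step 8: [-19, -98] + [-3, -26] → [-22, -124]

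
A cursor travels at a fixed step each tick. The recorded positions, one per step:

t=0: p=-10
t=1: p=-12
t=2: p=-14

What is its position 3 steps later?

p=-20

Constant displacement of -2 per step.
step 3: -14 − 2 → p=-16
step 4: -16 − 2 → p=-18
step 5: -18 − 2 → p=-20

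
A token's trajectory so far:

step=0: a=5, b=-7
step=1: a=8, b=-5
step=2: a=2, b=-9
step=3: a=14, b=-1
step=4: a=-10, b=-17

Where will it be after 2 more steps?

a=-58, b=-49

Step-to-step displacements: (+3,+2), (-6,-4), (+12,+8), (-24,-16); each is -2× the previous.
step 5: a=-10, b=-17 + (+48,+32) → a=38, b=15
step 6: a=38, b=15 + (-96,-64) → a=-58, b=-49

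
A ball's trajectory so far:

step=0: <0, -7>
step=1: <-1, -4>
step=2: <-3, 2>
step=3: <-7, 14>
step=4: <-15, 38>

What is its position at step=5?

<-31, 86>

Step-to-step displacements: <-1, +3>, <-2, +6>, <-4, +12>, <-8, +24>; each is 2× the previous.
step 5: <-15, 38> + <-16, +48> → <-31, 86>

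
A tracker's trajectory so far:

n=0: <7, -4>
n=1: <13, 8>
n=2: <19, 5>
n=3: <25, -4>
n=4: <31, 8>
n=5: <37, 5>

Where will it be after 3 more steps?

<55, 5>

The first coordinate changes by +6 each step, so at step 8 it is 7 + 8·(6) = 55.
The second coordinate repeats the cycle [-4, 8, 5] with period 3; step 8 mod 3 = 2, giving 5.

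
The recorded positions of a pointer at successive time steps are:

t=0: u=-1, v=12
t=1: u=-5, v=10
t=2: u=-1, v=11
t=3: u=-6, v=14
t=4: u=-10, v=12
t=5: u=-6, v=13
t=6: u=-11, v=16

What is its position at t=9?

Differencing gives (-4, -2), (+4, +1), (-5, +3), (-4, -2), (+4, +1), (-5, +3). This is the pattern (-4, -2), (+4, +1), (-5, +3) repeated.
step 7: apply (-4, -2) → u=-15, v=14
step 8: apply (+4, +1) → u=-11, v=15
step 9: apply (-5, +3) → u=-16, v=18

u=-16, v=18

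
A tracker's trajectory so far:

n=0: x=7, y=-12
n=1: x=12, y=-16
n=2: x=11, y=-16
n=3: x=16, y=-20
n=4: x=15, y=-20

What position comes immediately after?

Differencing gives (+5, -4), (-1, +0), (+5, -4), (-1, +0). This is the pattern (+5, -4), (-1, +0) repeated.
step 5: apply (+5, -4) → x=20, y=-24

x=20, y=-24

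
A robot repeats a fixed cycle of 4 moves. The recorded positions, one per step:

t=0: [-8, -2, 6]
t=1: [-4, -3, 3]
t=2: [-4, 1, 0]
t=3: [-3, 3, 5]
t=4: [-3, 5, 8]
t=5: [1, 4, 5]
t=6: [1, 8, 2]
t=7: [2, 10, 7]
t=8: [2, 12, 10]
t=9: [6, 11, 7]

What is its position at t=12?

[7, 19, 12]

Differencing gives [+4, -1, -3], [+0, +4, -3], [+1, +2, +5], [+0, +2, +3], [+4, -1, -3], [+0, +4, -3], [+1, +2, +5], [+0, +2, +3], [+4, -1, -3]. This is the pattern [+4, -1, -3], [+0, +4, -3], [+1, +2, +5], [+0, +2, +3] repeated.
step 10: apply [+0, +4, -3] → [6, 15, 4]
step 11: apply [+1, +2, +5] → [7, 17, 9]
step 12: apply [+0, +2, +3] → [7, 19, 12]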